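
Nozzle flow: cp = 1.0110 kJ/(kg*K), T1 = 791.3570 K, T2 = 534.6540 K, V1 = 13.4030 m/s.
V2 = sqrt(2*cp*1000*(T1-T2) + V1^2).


dT = 256.7030 K
2*cp*1000*dT = 519053.4660
V1^2 = 179.6404
V2 = sqrt(519233.1064) = 720.5783 m/s

720.5783 m/s


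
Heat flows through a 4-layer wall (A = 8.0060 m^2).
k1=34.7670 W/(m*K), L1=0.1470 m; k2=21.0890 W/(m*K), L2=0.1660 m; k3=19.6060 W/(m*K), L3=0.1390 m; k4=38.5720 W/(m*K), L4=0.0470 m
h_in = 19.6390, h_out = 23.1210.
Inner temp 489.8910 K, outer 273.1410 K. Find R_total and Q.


R_conv_in = 1/(19.6390*8.0060) = 0.0064
R_1 = 0.1470/(34.7670*8.0060) = 0.0005
R_2 = 0.1660/(21.0890*8.0060) = 0.0010
R_3 = 0.1390/(19.6060*8.0060) = 0.0009
R_4 = 0.0470/(38.5720*8.0060) = 0.0002
R_conv_out = 1/(23.1210*8.0060) = 0.0054
R_total = 0.0143 K/W
Q = 216.7500 / 0.0143 = 15145.2077 W

R_total = 0.0143 K/W, Q = 15145.2077 W


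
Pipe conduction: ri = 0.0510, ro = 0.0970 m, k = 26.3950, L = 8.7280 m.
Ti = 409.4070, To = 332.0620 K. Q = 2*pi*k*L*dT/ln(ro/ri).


dT = 77.3450 K
ln(ro/ri) = 0.6429
Q = 2*pi*26.3950*8.7280*77.3450 / 0.6429 = 174146.5959 W

174146.5959 W


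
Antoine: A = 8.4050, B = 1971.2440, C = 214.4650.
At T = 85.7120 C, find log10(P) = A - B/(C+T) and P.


C+T = 300.1770
B/(C+T) = 6.5669
log10(P) = 8.4050 - 6.5669 = 1.8381
P = 10^1.8381 = 68.8749 mmHg

68.8749 mmHg


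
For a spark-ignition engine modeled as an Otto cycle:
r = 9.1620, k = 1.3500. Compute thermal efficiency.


r^(k-1) = 2.1712
eta = 1 - 1/2.1712 = 0.5394 = 53.9422%

53.9422%


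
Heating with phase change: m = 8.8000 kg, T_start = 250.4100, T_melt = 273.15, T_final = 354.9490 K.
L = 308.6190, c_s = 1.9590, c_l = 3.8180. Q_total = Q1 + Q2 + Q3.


Q1 (sensible, solid) = 8.8000 * 1.9590 * 22.7400 = 392.0194 kJ
Q2 (latent) = 8.8000 * 308.6190 = 2715.8472 kJ
Q3 (sensible, liquid) = 8.8000 * 3.8180 * 81.7990 = 2748.3155 kJ
Q_total = 5856.1821 kJ

5856.1821 kJ


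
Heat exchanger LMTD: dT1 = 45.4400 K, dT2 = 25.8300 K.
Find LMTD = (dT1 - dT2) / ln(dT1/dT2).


dT1/dT2 = 1.7592
ln(dT1/dT2) = 0.5649
LMTD = 19.6100 / 0.5649 = 34.7168 K

34.7168 K


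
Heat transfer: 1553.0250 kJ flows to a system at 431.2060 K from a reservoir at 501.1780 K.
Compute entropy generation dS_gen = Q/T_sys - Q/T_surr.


dS_sys = 1553.0250/431.2060 = 3.6016 kJ/K
dS_surr = -1553.0250/501.1780 = -3.0987 kJ/K
dS_gen = 3.6016 - 3.0987 = 0.5028 kJ/K (irreversible)

dS_gen = 0.5028 kJ/K, irreversible


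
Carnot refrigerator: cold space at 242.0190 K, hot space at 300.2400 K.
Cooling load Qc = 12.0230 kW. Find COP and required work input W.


COP = 242.0190 / 58.2210 = 4.1569
W = 12.0230 / 4.1569 = 2.8923 kW

COP = 4.1569, W = 2.8923 kW


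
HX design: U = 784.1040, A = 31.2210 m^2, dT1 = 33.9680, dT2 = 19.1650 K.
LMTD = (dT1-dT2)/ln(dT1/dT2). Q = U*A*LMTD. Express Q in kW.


LMTD = 25.8643 K
Q = 784.1040 * 31.2210 * 25.8643 = 633171.3768 W = 633.1714 kW

633.1714 kW


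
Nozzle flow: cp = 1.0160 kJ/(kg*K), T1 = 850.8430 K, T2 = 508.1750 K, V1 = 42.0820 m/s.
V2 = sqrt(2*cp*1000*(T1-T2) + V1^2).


dT = 342.6680 K
2*cp*1000*dT = 696301.3760
V1^2 = 1770.8947
V2 = sqrt(698072.2707) = 835.5072 m/s

835.5072 m/s


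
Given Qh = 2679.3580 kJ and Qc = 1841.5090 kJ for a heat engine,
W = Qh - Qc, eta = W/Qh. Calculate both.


W = 2679.3580 - 1841.5090 = 837.8490 kJ
eta = 837.8490 / 2679.3580 = 0.3127 = 31.2705%

W = 837.8490 kJ, eta = 31.2705%


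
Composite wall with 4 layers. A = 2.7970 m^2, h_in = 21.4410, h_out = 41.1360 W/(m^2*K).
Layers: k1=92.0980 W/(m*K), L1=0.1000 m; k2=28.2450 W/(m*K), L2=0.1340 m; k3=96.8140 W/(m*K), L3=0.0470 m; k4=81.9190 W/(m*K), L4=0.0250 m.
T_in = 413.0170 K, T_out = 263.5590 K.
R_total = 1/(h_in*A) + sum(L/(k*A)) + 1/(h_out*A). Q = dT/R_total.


R_conv_in = 1/(21.4410*2.7970) = 0.0167
R_1 = 0.1000/(92.0980*2.7970) = 0.0004
R_2 = 0.1340/(28.2450*2.7970) = 0.0017
R_3 = 0.0470/(96.8140*2.7970) = 0.0002
R_4 = 0.0250/(81.9190*2.7970) = 0.0001
R_conv_out = 1/(41.1360*2.7970) = 0.0087
R_total = 0.0277 K/W
Q = 149.4580 / 0.0277 = 5389.1288 W

R_total = 0.0277 K/W, Q = 5389.1288 W


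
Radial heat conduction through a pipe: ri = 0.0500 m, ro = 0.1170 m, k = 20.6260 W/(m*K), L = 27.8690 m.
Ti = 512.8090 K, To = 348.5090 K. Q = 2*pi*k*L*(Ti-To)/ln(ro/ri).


dT = 164.3000 K
ln(ro/ri) = 0.8502
Q = 2*pi*20.6260*27.8690*164.3000 / 0.8502 = 698003.8159 W

698003.8159 W


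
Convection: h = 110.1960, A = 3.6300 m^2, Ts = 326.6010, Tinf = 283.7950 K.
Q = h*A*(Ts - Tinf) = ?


dT = 42.8060 K
Q = 110.1960 * 3.6300 * 42.8060 = 17122.8914 W

17122.8914 W


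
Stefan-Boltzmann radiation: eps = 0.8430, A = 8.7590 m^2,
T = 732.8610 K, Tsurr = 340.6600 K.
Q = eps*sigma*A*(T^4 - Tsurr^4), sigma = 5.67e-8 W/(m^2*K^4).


T^4 = 2.8846e+11
Tsurr^4 = 1.3467e+10
Q = 0.8430 * 5.67e-8 * 8.7590 * 2.7499e+11 = 115129.6046 W

115129.6046 W


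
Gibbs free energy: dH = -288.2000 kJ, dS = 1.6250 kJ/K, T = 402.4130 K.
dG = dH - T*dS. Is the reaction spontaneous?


T*dS = 402.4130 * 1.6250 = 653.9211 kJ
dG = -288.2000 - 653.9211 = -942.1211 kJ (spontaneous)

dG = -942.1211 kJ, spontaneous


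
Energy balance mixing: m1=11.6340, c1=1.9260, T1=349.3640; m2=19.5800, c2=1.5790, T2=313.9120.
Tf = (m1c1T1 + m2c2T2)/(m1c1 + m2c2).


num = 17533.3893
den = 53.3239
Tf = 328.8092 K

328.8092 K


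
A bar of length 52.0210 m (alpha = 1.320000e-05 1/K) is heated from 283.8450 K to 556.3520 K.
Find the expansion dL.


dT = 272.5070 K
dL = 1.320000e-05 * 52.0210 * 272.5070 = 0.187124 m
L_final = 52.208124 m

dL = 0.187124 m


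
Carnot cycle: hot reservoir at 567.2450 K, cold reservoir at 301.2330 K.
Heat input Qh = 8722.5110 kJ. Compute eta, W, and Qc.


eta = 1 - 301.2330/567.2450 = 0.4690
W = 0.4690 * 8722.5110 = 4090.4593 kJ
Qc = 8722.5110 - 4090.4593 = 4632.0517 kJ

eta = 46.8954%, W = 4090.4593 kJ, Qc = 4632.0517 kJ


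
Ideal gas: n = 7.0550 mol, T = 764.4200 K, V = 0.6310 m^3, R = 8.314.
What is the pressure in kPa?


P = nRT/V = 7.0550 * 8.314 * 764.4200 / 0.6310
= 44837.2615 / 0.6310 = 71057.4667 Pa = 71.0575 kPa

71.0575 kPa


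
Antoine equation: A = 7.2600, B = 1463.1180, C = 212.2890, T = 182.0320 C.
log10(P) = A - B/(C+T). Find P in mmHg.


C+T = 394.3210
B/(C+T) = 3.7105
log10(P) = 7.2600 - 3.7105 = 3.5495
P = 10^3.5495 = 3544.2597 mmHg

3544.2597 mmHg


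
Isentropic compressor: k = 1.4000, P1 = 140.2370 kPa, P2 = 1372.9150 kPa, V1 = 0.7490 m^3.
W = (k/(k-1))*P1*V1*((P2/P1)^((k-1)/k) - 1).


(k-1)/k = 0.2857
(P2/P1)^exp = 1.9190
W = 3.5000 * 140.2370 * 0.7490 * (1.9190 - 1) = 337.8618 kJ

337.8618 kJ


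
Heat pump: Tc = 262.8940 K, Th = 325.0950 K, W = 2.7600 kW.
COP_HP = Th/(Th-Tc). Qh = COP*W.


COP = 325.0950 / 62.2010 = 5.2265
Qh = 5.2265 * 2.7600 = 14.4252 kW

COP = 5.2265, Qh = 14.4252 kW


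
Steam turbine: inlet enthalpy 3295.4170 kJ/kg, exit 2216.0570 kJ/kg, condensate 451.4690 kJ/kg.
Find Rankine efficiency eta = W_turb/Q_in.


W = 1079.3600 kJ/kg
Q_in = 2843.9480 kJ/kg
eta = 0.3795 = 37.9529%

eta = 37.9529%


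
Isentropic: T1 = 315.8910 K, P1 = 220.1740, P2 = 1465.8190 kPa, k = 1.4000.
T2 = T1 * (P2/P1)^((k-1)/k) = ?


(k-1)/k = 0.2857
(P2/P1)^exp = 1.7188
T2 = 315.8910 * 1.7188 = 542.9626 K

542.9626 K


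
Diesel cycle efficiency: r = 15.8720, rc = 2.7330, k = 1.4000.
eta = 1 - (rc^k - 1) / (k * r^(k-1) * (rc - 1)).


r^(k-1) = 3.0217
rc^k = 4.0860
eta = 0.5791 = 57.9067%

57.9067%


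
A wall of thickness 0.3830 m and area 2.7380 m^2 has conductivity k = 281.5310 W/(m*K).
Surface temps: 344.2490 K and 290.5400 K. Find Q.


dT = 53.7090 K
Q = 281.5310 * 2.7380 * 53.7090 / 0.3830 = 108095.5857 W

108095.5857 W


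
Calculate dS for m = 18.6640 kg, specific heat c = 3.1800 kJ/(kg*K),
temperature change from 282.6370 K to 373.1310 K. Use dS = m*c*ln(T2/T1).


T2/T1 = 1.3202
ln(T2/T1) = 0.2778
dS = 18.6640 * 3.1800 * 0.2778 = 16.4858 kJ/K

16.4858 kJ/K


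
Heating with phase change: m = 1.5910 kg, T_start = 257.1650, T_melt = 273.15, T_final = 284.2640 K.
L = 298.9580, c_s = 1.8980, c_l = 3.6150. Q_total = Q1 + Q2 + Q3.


Q1 (sensible, solid) = 1.5910 * 1.8980 * 15.9850 = 48.2702 kJ
Q2 (latent) = 1.5910 * 298.9580 = 475.6422 kJ
Q3 (sensible, liquid) = 1.5910 * 3.6150 * 11.1140 = 63.9218 kJ
Q_total = 587.8342 kJ

587.8342 kJ


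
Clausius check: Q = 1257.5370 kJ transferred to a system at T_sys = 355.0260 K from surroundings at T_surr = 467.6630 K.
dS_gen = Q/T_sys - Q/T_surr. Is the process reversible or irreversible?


dS_sys = 1257.5370/355.0260 = 3.5421 kJ/K
dS_surr = -1257.5370/467.6630 = -2.6890 kJ/K
dS_gen = 3.5421 - 2.6890 = 0.8531 kJ/K (irreversible)

dS_gen = 0.8531 kJ/K, irreversible


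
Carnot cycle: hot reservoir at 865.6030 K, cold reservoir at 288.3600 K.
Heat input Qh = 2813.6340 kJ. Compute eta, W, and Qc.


eta = 1 - 288.3600/865.6030 = 0.6669
W = 0.6669 * 2813.6340 = 1876.3227 kJ
Qc = 2813.6340 - 1876.3227 = 937.3113 kJ

eta = 66.6868%, W = 1876.3227 kJ, Qc = 937.3113 kJ


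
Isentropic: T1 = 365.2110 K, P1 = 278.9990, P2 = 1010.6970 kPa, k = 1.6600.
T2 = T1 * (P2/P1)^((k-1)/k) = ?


(k-1)/k = 0.3976
(P2/P1)^exp = 1.6682
T2 = 365.2110 * 1.6682 = 609.2621 K

609.2621 K


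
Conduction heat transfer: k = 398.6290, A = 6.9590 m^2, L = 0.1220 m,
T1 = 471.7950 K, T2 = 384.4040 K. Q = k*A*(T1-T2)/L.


dT = 87.3910 K
Q = 398.6290 * 6.9590 * 87.3910 / 0.1220 = 1987113.1845 W

1987113.1845 W


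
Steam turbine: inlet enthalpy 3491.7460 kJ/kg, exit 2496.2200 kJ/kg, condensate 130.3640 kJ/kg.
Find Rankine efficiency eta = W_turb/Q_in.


W = 995.5260 kJ/kg
Q_in = 3361.3820 kJ/kg
eta = 0.2962 = 29.6166%

eta = 29.6166%


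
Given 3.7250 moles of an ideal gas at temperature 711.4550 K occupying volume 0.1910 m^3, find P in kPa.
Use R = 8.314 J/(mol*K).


P = nRT/V = 3.7250 * 8.314 * 711.4550 / 0.1910
= 22033.5123 / 0.1910 = 115358.7034 Pa = 115.3587 kPa

115.3587 kPa


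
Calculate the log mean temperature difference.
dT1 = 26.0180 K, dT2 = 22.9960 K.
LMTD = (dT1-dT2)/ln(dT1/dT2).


dT1/dT2 = 1.1314
ln(dT1/dT2) = 0.1235
LMTD = 3.0220 / 0.1235 = 24.4759 K

24.4759 K


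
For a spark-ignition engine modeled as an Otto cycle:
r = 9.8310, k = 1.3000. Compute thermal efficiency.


r^(k-1) = 1.9851
eta = 1 - 1/1.9851 = 0.4962 = 49.6243%

49.6243%


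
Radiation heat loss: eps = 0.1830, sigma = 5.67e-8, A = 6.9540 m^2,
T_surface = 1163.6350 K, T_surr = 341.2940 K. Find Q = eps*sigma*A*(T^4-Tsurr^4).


T^4 = 1.8334e+12
Tsurr^4 = 1.3568e+10
Q = 0.1830 * 5.67e-8 * 6.9540 * 1.8199e+12 = 131313.7157 W

131313.7157 W


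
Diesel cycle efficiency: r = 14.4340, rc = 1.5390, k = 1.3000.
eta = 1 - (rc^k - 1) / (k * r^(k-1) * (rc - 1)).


r^(k-1) = 2.2275
rc^k = 1.7515
eta = 0.5185 = 51.8517%

51.8517%


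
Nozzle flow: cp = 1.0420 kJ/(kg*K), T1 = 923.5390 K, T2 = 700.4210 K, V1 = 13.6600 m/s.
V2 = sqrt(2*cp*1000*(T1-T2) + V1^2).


dT = 223.1180 K
2*cp*1000*dT = 464977.9120
V1^2 = 186.5956
V2 = sqrt(465164.5076) = 682.0297 m/s

682.0297 m/s


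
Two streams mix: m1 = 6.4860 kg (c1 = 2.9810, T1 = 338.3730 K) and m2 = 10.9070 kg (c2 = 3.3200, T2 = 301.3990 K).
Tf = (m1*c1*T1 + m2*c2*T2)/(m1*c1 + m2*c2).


num = 17456.3943
den = 55.5460
Tf = 314.2691 K

314.2691 K


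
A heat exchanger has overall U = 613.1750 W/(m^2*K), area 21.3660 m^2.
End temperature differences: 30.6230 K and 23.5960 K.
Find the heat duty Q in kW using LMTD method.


LMTD = 26.9570 K
Q = 613.1750 * 21.3660 * 26.9570 = 353166.6158 W = 353.1666 kW

353.1666 kW


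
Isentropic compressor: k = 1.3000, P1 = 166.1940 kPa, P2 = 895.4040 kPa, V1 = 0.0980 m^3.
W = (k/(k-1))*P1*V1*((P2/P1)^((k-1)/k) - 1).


(k-1)/k = 0.2308
(P2/P1)^exp = 1.4750
W = 4.3333 * 166.1940 * 0.0980 * (1.4750 - 1) = 33.5225 kJ

33.5225 kJ


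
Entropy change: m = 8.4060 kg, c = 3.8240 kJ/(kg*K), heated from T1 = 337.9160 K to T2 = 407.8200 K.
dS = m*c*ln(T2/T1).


T2/T1 = 1.2069
ln(T2/T1) = 0.1880
dS = 8.4060 * 3.8240 * 0.1880 = 6.0441 kJ/K

6.0441 kJ/K


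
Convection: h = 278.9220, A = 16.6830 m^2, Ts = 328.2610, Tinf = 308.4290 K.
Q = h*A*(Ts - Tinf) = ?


dT = 19.8320 K
Q = 278.9220 * 16.6830 * 19.8320 = 92283.3676 W

92283.3676 W


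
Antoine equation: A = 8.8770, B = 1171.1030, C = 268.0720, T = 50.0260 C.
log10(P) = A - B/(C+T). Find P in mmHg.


C+T = 318.0980
B/(C+T) = 3.6816
log10(P) = 8.8770 - 3.6816 = 5.1954
P = 10^5.1954 = 156826.9652 mmHg

156826.9652 mmHg


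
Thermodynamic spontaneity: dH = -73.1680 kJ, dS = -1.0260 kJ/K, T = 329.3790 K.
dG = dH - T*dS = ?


T*dS = 329.3790 * -1.0260 = -337.9429 kJ
dG = -73.1680 + 337.9429 = 264.7749 kJ (non-spontaneous)

dG = 264.7749 kJ, non-spontaneous


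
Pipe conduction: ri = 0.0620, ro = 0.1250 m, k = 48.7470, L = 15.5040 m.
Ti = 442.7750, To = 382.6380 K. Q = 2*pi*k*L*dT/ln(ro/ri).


dT = 60.1370 K
ln(ro/ri) = 0.7012
Q = 2*pi*48.7470*15.5040*60.1370 / 0.7012 = 407271.6327 W

407271.6327 W


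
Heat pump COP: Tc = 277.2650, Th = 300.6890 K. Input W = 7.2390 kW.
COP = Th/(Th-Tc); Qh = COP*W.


COP = 300.6890 / 23.4240 = 12.8368
Qh = 12.8368 * 7.2390 = 92.9255 kW

COP = 12.8368, Qh = 92.9255 kW


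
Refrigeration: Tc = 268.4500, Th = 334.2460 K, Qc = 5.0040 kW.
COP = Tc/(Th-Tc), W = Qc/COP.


COP = 268.4500 / 65.7960 = 4.0800
W = 5.0040 / 4.0800 = 1.2265 kW

COP = 4.0800, W = 1.2265 kW


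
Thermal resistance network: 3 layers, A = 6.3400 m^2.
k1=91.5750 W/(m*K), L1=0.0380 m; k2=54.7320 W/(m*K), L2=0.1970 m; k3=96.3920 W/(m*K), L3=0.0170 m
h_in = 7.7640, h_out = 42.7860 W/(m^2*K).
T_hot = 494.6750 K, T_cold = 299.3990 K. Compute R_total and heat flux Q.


R_conv_in = 1/(7.7640*6.3400) = 0.0203
R_1 = 0.0380/(91.5750*6.3400) = 6.5451e-05
R_2 = 0.1970/(54.7320*6.3400) = 0.0006
R_3 = 0.0170/(96.3920*6.3400) = 2.7818e-05
R_conv_out = 1/(42.7860*6.3400) = 0.0037
R_total = 0.0247 K/W
Q = 195.2760 / 0.0247 = 7917.8232 W

R_total = 0.0247 K/W, Q = 7917.8232 W


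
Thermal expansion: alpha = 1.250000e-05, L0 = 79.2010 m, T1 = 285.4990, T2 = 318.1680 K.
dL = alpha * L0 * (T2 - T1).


dT = 32.6690 K
dL = 1.250000e-05 * 79.2010 * 32.6690 = 0.032343 m
L_final = 79.233343 m

dL = 0.032343 m


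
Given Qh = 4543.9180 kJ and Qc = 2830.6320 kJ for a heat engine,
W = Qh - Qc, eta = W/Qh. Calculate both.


W = 4543.9180 - 2830.6320 = 1713.2860 kJ
eta = 1713.2860 / 4543.9180 = 0.3771 = 37.7050%

W = 1713.2860 kJ, eta = 37.7050%


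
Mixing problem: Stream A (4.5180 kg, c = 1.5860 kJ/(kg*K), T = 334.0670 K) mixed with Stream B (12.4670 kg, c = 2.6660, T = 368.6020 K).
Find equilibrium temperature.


num = 14645.0059
den = 40.4026
Tf = 362.4771 K

362.4771 K


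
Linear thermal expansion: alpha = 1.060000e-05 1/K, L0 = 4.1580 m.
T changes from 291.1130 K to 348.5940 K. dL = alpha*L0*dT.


dT = 57.4810 K
dL = 1.060000e-05 * 4.1580 * 57.4810 = 0.002533 m
L_final = 4.160533 m

dL = 0.002533 m


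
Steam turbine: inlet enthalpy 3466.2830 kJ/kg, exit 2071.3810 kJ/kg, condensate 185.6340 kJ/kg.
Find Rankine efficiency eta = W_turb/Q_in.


W = 1394.9020 kJ/kg
Q_in = 3280.6490 kJ/kg
eta = 0.4252 = 42.5191%

eta = 42.5191%


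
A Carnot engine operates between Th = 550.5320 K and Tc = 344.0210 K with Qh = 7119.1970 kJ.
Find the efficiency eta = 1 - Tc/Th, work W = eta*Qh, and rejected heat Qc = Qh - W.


eta = 1 - 344.0210/550.5320 = 0.3751
W = 0.3751 * 7119.1970 = 2670.4942 kJ
Qc = 7119.1970 - 2670.4942 = 4448.7028 kJ

eta = 37.5112%, W = 2670.4942 kJ, Qc = 4448.7028 kJ


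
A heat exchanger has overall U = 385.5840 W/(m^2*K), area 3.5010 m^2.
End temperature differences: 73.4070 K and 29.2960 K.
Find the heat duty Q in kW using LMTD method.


LMTD = 48.0215 K
Q = 385.5840 * 3.5010 * 48.0215 = 64825.6022 W = 64.8256 kW

64.8256 kW


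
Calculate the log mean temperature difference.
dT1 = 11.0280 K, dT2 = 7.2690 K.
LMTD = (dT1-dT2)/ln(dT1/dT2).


dT1/dT2 = 1.5171
ln(dT1/dT2) = 0.4168
LMTD = 3.7590 / 0.4168 = 9.0183 K

9.0183 K


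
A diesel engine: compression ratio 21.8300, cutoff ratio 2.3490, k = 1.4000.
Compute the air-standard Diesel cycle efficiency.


r^(k-1) = 3.4326
rc^k = 3.3055
eta = 0.6444 = 64.4367%

64.4367%


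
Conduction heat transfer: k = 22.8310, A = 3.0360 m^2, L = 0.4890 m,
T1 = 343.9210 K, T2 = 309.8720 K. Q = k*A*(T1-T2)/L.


dT = 34.0490 K
Q = 22.8310 * 3.0360 * 34.0490 / 0.4890 = 4826.3877 W

4826.3877 W


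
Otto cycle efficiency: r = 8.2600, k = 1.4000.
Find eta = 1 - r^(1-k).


r^(k-1) = 2.3270
eta = 1 - 1/2.3270 = 0.5703 = 57.0258%

57.0258%


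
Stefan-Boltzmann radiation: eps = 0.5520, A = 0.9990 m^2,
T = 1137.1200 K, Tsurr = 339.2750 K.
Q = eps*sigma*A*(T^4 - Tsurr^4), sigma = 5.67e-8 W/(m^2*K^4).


T^4 = 1.6720e+12
Tsurr^4 = 1.3250e+10
Q = 0.5520 * 5.67e-8 * 0.9990 * 1.6587e+12 = 51862.9790 W

51862.9790 W


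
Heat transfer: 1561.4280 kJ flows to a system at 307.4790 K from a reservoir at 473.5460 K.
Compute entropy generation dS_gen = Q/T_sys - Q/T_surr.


dS_sys = 1561.4280/307.4790 = 5.0782 kJ/K
dS_surr = -1561.4280/473.5460 = -3.2973 kJ/K
dS_gen = 5.0782 - 3.2973 = 1.7809 kJ/K (irreversible)

dS_gen = 1.7809 kJ/K, irreversible


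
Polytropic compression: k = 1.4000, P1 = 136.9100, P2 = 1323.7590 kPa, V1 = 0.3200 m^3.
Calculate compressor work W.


(k-1)/k = 0.2857
(P2/P1)^exp = 1.9122
W = 3.5000 * 136.9100 * 0.3200 * (1.9122 - 1) = 139.8774 kJ

139.8774 kJ


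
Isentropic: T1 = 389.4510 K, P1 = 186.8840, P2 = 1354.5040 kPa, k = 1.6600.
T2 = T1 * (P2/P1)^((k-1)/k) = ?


(k-1)/k = 0.3976
(P2/P1)^exp = 2.1979
T2 = 389.4510 * 2.1979 = 855.9794 K

855.9794 K


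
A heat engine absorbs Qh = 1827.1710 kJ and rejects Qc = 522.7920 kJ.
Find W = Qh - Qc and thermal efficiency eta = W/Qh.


W = 1827.1710 - 522.7920 = 1304.3790 kJ
eta = 1304.3790 / 1827.1710 = 0.7139 = 71.3879%

W = 1304.3790 kJ, eta = 71.3879%


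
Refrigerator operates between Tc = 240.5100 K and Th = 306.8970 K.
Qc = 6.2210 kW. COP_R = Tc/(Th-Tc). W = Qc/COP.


COP = 240.5100 / 66.3870 = 3.6228
W = 6.2210 / 3.6228 = 1.7172 kW

COP = 3.6228, W = 1.7172 kW


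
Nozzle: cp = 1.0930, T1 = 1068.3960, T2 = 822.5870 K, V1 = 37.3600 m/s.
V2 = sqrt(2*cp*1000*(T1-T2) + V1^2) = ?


dT = 245.8090 K
2*cp*1000*dT = 537338.4740
V1^2 = 1395.7696
V2 = sqrt(538734.2436) = 733.9852 m/s

733.9852 m/s


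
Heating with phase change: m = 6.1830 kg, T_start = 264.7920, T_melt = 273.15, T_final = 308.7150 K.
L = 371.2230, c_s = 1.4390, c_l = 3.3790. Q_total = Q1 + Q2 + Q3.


Q1 (sensible, solid) = 6.1830 * 1.4390 * 8.3580 = 74.3639 kJ
Q2 (latent) = 6.1830 * 371.2230 = 2295.2718 kJ
Q3 (sensible, liquid) = 6.1830 * 3.3790 * 35.5650 = 743.0367 kJ
Q_total = 3112.6724 kJ

3112.6724 kJ


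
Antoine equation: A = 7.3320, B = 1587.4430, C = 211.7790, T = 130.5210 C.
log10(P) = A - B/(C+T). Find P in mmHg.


C+T = 342.3000
B/(C+T) = 4.6376
log10(P) = 7.3320 - 4.6376 = 2.6944
P = 10^2.6944 = 494.7911 mmHg

494.7911 mmHg


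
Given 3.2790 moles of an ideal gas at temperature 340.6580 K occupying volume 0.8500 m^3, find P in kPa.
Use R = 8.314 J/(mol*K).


P = nRT/V = 3.2790 * 8.314 * 340.6580 / 0.8500
= 9286.8842 / 0.8500 = 10925.7461 Pa = 10.9257 kPa

10.9257 kPa


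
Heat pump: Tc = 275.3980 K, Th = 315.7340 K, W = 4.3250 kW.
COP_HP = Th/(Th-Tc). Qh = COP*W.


COP = 315.7340 / 40.3360 = 7.8276
Qh = 7.8276 * 4.3250 = 33.8544 kW

COP = 7.8276, Qh = 33.8544 kW


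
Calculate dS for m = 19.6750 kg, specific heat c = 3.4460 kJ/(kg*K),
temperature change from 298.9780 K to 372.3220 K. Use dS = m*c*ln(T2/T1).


T2/T1 = 1.2453
ln(T2/T1) = 0.2194
dS = 19.6750 * 3.4460 * 0.2194 = 14.8746 kJ/K

14.8746 kJ/K


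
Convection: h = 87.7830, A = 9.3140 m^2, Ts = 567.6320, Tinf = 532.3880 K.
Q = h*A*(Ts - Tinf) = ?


dT = 35.2440 K
Q = 87.7830 * 9.3140 * 35.2440 = 28815.8772 W

28815.8772 W


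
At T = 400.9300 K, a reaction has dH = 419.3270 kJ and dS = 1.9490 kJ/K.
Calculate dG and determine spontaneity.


T*dS = 400.9300 * 1.9490 = 781.4126 kJ
dG = 419.3270 - 781.4126 = -362.0856 kJ (spontaneous)

dG = -362.0856 kJ, spontaneous


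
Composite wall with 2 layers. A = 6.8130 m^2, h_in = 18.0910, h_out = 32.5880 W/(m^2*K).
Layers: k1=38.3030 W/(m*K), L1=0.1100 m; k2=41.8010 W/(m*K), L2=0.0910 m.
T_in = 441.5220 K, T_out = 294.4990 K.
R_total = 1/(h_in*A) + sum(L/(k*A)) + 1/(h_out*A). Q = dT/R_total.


R_conv_in = 1/(18.0910*6.8130) = 0.0081
R_1 = 0.1100/(38.3030*6.8130) = 0.0004
R_2 = 0.0910/(41.8010*6.8130) = 0.0003
R_conv_out = 1/(32.5880*6.8130) = 0.0045
R_total = 0.0134 K/W
Q = 147.0230 / 0.0134 = 11005.9990 W

R_total = 0.0134 K/W, Q = 11005.9990 W


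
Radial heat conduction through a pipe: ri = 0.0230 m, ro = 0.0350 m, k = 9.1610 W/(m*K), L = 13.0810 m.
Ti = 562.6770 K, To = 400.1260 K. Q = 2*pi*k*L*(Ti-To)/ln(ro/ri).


dT = 162.5510 K
ln(ro/ri) = 0.4199
Q = 2*pi*9.1610*13.0810*162.5510 / 0.4199 = 291511.1746 W

291511.1746 W


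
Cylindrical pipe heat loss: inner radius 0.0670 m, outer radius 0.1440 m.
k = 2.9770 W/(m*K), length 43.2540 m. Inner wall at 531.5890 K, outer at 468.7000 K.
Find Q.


dT = 62.8890 K
ln(ro/ri) = 0.7651
Q = 2*pi*2.9770*43.2540*62.8890 / 0.7651 = 66501.2376 W

66501.2376 W


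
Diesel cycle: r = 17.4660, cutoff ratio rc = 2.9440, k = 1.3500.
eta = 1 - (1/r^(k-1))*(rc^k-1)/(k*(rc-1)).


r^(k-1) = 2.7212
rc^k = 4.2960
eta = 0.5385 = 53.8479%

53.8479%


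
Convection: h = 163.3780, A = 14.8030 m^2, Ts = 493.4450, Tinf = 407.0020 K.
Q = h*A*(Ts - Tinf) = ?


dT = 86.4430 K
Q = 163.3780 * 14.8030 * 86.4430 = 209061.0586 W

209061.0586 W


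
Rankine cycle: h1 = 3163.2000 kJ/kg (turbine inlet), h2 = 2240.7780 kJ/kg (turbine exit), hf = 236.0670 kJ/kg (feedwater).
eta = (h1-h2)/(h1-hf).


W = 922.4220 kJ/kg
Q_in = 2927.1330 kJ/kg
eta = 0.3151 = 31.5128%

eta = 31.5128%


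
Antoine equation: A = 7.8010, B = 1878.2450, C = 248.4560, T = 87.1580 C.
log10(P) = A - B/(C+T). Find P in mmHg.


C+T = 335.6140
B/(C+T) = 5.5964
log10(P) = 7.8010 - 5.5964 = 2.2046
P = 10^2.2046 = 160.1607 mmHg

160.1607 mmHg


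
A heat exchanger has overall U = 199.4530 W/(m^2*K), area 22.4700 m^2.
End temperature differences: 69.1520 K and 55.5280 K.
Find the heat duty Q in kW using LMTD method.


LMTD = 62.0911 K
Q = 199.4530 * 22.4700 * 62.0911 = 278274.1702 W = 278.2742 kW

278.2742 kW


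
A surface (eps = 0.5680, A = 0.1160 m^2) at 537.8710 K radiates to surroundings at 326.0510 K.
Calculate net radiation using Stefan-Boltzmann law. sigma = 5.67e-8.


T^4 = 8.3698e+10
Tsurr^4 = 1.1302e+10
Q = 0.5680 * 5.67e-8 * 0.1160 * 7.2396e+10 = 270.4600 W

270.4600 W


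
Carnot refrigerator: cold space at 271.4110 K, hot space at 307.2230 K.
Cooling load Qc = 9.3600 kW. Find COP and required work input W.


COP = 271.4110 / 35.8120 = 7.5788
W = 9.3600 / 7.5788 = 1.2350 kW

COP = 7.5788, W = 1.2350 kW


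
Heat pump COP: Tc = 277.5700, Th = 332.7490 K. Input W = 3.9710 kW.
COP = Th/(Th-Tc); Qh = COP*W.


COP = 332.7490 / 55.1790 = 6.0304
Qh = 6.0304 * 3.9710 = 23.9465 kW

COP = 6.0304, Qh = 23.9465 kW


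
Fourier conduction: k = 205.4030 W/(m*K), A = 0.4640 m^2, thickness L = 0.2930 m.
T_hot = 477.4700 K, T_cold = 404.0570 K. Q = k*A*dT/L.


dT = 73.4130 K
Q = 205.4030 * 0.4640 * 73.4130 / 0.2930 = 23879.7686 W

23879.7686 W


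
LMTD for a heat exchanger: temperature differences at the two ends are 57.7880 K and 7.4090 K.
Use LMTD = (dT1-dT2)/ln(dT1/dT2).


dT1/dT2 = 7.7997
ln(dT1/dT2) = 2.0541
LMTD = 50.3790 / 2.0541 = 24.5262 K

24.5262 K


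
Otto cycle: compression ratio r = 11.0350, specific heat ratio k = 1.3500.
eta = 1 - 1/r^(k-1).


r^(k-1) = 2.3172
eta = 1 - 1/2.3172 = 0.5685 = 56.8451%

56.8451%


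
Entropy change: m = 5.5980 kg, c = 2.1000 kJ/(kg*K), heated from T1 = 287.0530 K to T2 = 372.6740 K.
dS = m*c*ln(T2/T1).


T2/T1 = 1.2983
ln(T2/T1) = 0.2610
dS = 5.5980 * 2.1000 * 0.2610 = 3.0687 kJ/K

3.0687 kJ/K


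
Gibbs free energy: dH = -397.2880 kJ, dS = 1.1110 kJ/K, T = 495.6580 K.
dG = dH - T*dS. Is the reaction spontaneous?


T*dS = 495.6580 * 1.1110 = 550.6760 kJ
dG = -397.2880 - 550.6760 = -947.9640 kJ (spontaneous)

dG = -947.9640 kJ, spontaneous


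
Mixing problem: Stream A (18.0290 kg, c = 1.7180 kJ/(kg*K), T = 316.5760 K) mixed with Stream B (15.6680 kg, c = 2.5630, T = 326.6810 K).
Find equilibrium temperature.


num = 22924.1250
den = 71.1309
Tf = 322.2808 K

322.2808 K


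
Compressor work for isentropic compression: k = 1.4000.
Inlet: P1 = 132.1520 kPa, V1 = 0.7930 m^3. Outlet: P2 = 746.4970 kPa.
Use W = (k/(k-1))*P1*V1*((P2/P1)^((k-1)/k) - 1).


(k-1)/k = 0.2857
(P2/P1)^exp = 1.6400
W = 3.5000 * 132.1520 * 0.7930 * (1.6400 - 1) = 234.7446 kJ

234.7446 kJ


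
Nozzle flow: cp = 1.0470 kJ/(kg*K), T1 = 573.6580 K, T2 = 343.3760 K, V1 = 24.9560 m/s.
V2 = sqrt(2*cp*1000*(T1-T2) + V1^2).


dT = 230.2820 K
2*cp*1000*dT = 482210.5080
V1^2 = 622.8019
V2 = sqrt(482833.3099) = 694.8621 m/s

694.8621 m/s


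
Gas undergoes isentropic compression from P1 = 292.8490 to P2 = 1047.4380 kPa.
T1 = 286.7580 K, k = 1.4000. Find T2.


(k-1)/k = 0.2857
(P2/P1)^exp = 1.4393
T2 = 286.7580 * 1.4393 = 412.7186 K

412.7186 K


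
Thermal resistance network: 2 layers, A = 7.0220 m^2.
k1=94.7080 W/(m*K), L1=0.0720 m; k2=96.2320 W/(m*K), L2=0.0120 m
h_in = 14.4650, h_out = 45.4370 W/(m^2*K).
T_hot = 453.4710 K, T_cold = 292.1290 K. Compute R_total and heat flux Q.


R_conv_in = 1/(14.4650*7.0220) = 0.0098
R_1 = 0.0720/(94.7080*7.0220) = 0.0001
R_2 = 0.0120/(96.2320*7.0220) = 1.7758e-05
R_conv_out = 1/(45.4370*7.0220) = 0.0031
R_total = 0.0131 K/W
Q = 161.3420 / 0.0131 = 12311.1492 W

R_total = 0.0131 K/W, Q = 12311.1492 W


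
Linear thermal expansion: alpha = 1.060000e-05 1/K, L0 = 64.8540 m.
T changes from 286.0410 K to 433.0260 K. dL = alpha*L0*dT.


dT = 146.9850 K
dL = 1.060000e-05 * 64.8540 * 146.9850 = 0.101045 m
L_final = 64.955045 m

dL = 0.101045 m


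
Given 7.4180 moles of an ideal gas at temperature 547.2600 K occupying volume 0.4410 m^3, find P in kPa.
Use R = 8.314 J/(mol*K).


P = nRT/V = 7.4180 * 8.314 * 547.2600 / 0.4410
= 33751.3039 / 0.4410 = 76533.5689 Pa = 76.5336 kPa

76.5336 kPa


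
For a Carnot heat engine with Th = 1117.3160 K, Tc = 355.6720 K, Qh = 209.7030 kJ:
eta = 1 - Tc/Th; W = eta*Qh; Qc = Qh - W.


eta = 1 - 355.6720/1117.3160 = 0.6817
W = 0.6817 * 209.7030 = 142.9488 kJ
Qc = 209.7030 - 142.9488 = 66.7542 kJ

eta = 68.1673%, W = 142.9488 kJ, Qc = 66.7542 kJ


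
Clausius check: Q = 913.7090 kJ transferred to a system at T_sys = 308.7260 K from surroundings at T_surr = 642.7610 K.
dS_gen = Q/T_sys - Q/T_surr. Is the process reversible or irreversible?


dS_sys = 913.7090/308.7260 = 2.9596 kJ/K
dS_surr = -913.7090/642.7610 = -1.4215 kJ/K
dS_gen = 2.9596 - 1.4215 = 1.5381 kJ/K (irreversible)

dS_gen = 1.5381 kJ/K, irreversible


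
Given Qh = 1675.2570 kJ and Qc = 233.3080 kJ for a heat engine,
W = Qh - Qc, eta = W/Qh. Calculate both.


W = 1675.2570 - 233.3080 = 1441.9490 kJ
eta = 1441.9490 / 1675.2570 = 0.8607 = 86.0733%

W = 1441.9490 kJ, eta = 86.0733%


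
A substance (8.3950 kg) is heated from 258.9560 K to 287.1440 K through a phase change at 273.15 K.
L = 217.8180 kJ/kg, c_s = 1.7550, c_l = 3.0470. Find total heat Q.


Q1 (sensible, solid) = 8.3950 * 1.7550 * 14.1940 = 209.1234 kJ
Q2 (latent) = 8.3950 * 217.8180 = 1828.5821 kJ
Q3 (sensible, liquid) = 8.3950 * 3.0470 * 13.9940 = 357.9604 kJ
Q_total = 2395.6659 kJ

2395.6659 kJ


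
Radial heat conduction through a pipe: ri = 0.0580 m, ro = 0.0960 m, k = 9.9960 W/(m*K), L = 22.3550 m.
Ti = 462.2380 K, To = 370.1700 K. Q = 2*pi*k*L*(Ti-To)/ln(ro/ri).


dT = 92.0680 K
ln(ro/ri) = 0.5039
Q = 2*pi*9.9960*22.3550*92.0680 / 0.5039 = 256531.4852 W

256531.4852 W


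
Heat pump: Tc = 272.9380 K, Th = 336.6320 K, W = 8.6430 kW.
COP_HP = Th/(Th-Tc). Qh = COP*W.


COP = 336.6320 / 63.6940 = 5.2851
Qh = 5.2851 * 8.6430 = 45.6795 kW

COP = 5.2851, Qh = 45.6795 kW


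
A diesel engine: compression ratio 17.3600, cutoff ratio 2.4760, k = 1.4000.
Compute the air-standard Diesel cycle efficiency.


r^(k-1) = 3.1320
rc^k = 3.5584
eta = 0.6047 = 60.4698%

60.4698%


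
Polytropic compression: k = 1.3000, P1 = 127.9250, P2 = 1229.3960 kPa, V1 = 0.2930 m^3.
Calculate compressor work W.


(k-1)/k = 0.2308
(P2/P1)^exp = 1.6857
W = 4.3333 * 127.9250 * 0.2930 * (1.6857 - 1) = 111.3760 kJ

111.3760 kJ


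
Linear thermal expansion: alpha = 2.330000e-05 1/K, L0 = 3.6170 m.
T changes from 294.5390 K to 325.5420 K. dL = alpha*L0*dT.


dT = 31.0030 K
dL = 2.330000e-05 * 3.6170 * 31.0030 = 0.002613 m
L_final = 3.619613 m

dL = 0.002613 m


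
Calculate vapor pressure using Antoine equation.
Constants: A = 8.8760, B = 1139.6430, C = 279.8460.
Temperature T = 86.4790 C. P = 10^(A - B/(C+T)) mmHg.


C+T = 366.3250
B/(C+T) = 3.1110
log10(P) = 8.8760 - 3.1110 = 5.7650
P = 10^5.7650 = 582081.5393 mmHg

582081.5393 mmHg


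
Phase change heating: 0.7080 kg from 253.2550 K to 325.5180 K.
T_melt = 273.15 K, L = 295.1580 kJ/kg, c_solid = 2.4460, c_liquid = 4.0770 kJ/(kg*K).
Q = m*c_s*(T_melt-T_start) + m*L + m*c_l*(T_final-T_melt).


Q1 (sensible, solid) = 0.7080 * 2.4460 * 19.8950 = 34.4535 kJ
Q2 (latent) = 0.7080 * 295.1580 = 208.9719 kJ
Q3 (sensible, liquid) = 0.7080 * 4.0770 * 52.3680 = 151.1611 kJ
Q_total = 394.5865 kJ

394.5865 kJ


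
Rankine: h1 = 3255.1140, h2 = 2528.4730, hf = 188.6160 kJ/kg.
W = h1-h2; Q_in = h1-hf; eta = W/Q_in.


W = 726.6410 kJ/kg
Q_in = 3066.4980 kJ/kg
eta = 0.2370 = 23.6961%

eta = 23.6961%


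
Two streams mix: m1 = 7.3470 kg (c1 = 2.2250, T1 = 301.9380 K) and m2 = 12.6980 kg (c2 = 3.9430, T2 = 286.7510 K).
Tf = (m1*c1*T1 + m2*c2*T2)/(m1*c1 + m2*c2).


num = 19292.9136
den = 66.4153
Tf = 290.4890 K

290.4890 K


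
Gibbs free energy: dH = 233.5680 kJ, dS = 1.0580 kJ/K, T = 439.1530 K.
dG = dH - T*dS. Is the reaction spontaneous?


T*dS = 439.1530 * 1.0580 = 464.6239 kJ
dG = 233.5680 - 464.6239 = -231.0559 kJ (spontaneous)

dG = -231.0559 kJ, spontaneous


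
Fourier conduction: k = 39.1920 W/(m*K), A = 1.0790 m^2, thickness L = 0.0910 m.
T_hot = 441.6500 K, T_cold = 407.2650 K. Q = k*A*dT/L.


dT = 34.3850 K
Q = 39.1920 * 1.0790 * 34.3850 / 0.0910 = 15978.8863 W

15978.8863 W


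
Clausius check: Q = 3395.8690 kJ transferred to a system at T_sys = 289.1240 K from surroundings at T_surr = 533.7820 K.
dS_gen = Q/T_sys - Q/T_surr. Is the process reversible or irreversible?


dS_sys = 3395.8690/289.1240 = 11.7454 kJ/K
dS_surr = -3395.8690/533.7820 = -6.3619 kJ/K
dS_gen = 11.7454 - 6.3619 = 5.3835 kJ/K (irreversible)

dS_gen = 5.3835 kJ/K, irreversible


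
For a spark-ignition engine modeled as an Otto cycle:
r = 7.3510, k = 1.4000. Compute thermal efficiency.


r^(k-1) = 2.2209
eta = 1 - 1/2.2209 = 0.5497 = 54.9742%

54.9742%


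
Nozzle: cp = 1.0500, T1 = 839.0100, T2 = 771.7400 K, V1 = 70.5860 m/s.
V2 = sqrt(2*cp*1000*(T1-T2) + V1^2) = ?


dT = 67.2700 K
2*cp*1000*dT = 141267.0000
V1^2 = 4982.3834
V2 = sqrt(146249.3834) = 382.4257 m/s

382.4257 m/s


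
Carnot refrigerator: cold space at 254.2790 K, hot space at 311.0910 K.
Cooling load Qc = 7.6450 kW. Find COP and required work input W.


COP = 254.2790 / 56.8120 = 4.4758
W = 7.6450 / 4.4758 = 1.7081 kW

COP = 4.4758, W = 1.7081 kW


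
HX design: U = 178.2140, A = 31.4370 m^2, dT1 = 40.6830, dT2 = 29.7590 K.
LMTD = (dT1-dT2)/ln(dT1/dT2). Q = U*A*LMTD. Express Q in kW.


LMTD = 34.9368 K
Q = 178.2140 * 31.4370 * 34.9368 = 195734.0113 W = 195.7340 kW

195.7340 kW


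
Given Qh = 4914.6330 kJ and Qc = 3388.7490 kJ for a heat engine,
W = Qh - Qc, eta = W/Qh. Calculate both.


W = 4914.6330 - 3388.7490 = 1525.8840 kJ
eta = 1525.8840 / 4914.6330 = 0.3105 = 31.0478%

W = 1525.8840 kJ, eta = 31.0478%


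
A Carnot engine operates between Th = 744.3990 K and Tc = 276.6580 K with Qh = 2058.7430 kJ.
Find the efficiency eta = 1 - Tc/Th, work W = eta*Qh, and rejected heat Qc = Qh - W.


eta = 1 - 276.6580/744.3990 = 0.6283
W = 0.6283 * 2058.7430 = 1293.6053 kJ
Qc = 2058.7430 - 1293.6053 = 765.1377 kJ

eta = 62.8347%, W = 1293.6053 kJ, Qc = 765.1377 kJ


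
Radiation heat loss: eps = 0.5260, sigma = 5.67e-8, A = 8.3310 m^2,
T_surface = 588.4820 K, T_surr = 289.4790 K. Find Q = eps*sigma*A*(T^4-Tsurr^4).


T^4 = 1.1993e+11
Tsurr^4 = 7.0221e+09
Q = 0.5260 * 5.67e-8 * 8.3310 * 1.1291e+11 = 28054.0389 W

28054.0389 W


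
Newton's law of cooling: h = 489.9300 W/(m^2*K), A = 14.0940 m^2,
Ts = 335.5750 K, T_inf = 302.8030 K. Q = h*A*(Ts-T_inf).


dT = 32.7720 K
Q = 489.9300 * 14.0940 * 32.7720 = 226293.0661 W

226293.0661 W


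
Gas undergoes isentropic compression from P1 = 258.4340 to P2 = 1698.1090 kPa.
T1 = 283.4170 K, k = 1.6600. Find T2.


(k-1)/k = 0.3976
(P2/P1)^exp = 2.1139
T2 = 283.4170 * 2.1139 = 599.1038 K

599.1038 K


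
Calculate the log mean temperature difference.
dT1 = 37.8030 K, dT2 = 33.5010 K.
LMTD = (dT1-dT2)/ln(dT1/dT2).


dT1/dT2 = 1.1284
ln(dT1/dT2) = 0.1208
LMTD = 4.3020 / 0.1208 = 35.6087 K

35.6087 K


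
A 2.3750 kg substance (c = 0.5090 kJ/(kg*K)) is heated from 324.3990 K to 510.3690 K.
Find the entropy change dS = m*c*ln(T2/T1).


T2/T1 = 1.5733
ln(T2/T1) = 0.4532
dS = 2.3750 * 0.5090 * 0.4532 = 0.5478 kJ/K

0.5478 kJ/K


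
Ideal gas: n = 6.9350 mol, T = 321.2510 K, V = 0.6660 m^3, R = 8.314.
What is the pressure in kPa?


P = nRT/V = 6.9350 * 8.314 * 321.2510 / 0.6660
= 18522.5584 / 0.6660 = 27811.6493 Pa = 27.8116 kPa

27.8116 kPa


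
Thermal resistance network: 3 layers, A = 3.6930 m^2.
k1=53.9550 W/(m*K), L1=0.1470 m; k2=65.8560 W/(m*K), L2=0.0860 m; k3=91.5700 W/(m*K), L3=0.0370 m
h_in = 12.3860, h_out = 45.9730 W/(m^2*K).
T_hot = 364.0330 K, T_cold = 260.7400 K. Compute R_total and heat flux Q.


R_conv_in = 1/(12.3860*3.6930) = 0.0219
R_1 = 0.1470/(53.9550*3.6930) = 0.0007
R_2 = 0.0860/(65.8560*3.6930) = 0.0004
R_3 = 0.0370/(91.5700*3.6930) = 0.0001
R_conv_out = 1/(45.9730*3.6930) = 0.0059
R_total = 0.0290 K/W
Q = 103.2930 / 0.0290 = 3567.6356 W

R_total = 0.0290 K/W, Q = 3567.6356 W


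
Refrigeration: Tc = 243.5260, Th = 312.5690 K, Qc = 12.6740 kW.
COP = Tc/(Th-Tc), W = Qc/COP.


COP = 243.5260 / 69.0430 = 3.5272
W = 12.6740 / 3.5272 = 3.5933 kW

COP = 3.5272, W = 3.5933 kW


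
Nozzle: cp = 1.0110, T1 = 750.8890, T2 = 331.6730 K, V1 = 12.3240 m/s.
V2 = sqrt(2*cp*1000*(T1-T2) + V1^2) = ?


dT = 419.2160 K
2*cp*1000*dT = 847654.7520
V1^2 = 151.8810
V2 = sqrt(847806.6330) = 920.7642 m/s

920.7642 m/s


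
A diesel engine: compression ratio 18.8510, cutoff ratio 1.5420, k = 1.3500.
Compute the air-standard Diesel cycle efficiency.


r^(k-1) = 2.7949
rc^k = 1.7944
eta = 0.6116 = 61.1557%

61.1557%


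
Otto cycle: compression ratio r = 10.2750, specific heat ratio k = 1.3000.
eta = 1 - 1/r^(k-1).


r^(k-1) = 2.0116
eta = 1 - 1/2.0116 = 0.5029 = 50.2875%

50.2875%


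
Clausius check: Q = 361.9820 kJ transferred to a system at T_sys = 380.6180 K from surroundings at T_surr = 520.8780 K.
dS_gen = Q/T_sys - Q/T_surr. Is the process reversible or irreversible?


dS_sys = 361.9820/380.6180 = 0.9510 kJ/K
dS_surr = -361.9820/520.8780 = -0.6949 kJ/K
dS_gen = 0.9510 - 0.6949 = 0.2561 kJ/K (irreversible)

dS_gen = 0.2561 kJ/K, irreversible


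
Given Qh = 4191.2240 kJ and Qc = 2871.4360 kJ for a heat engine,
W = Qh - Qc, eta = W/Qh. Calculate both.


W = 4191.2240 - 2871.4360 = 1319.7880 kJ
eta = 1319.7880 / 4191.2240 = 0.3149 = 31.4893%

W = 1319.7880 kJ, eta = 31.4893%


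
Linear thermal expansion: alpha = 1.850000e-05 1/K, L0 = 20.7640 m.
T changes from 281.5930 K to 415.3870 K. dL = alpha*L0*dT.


dT = 133.7940 K
dL = 1.850000e-05 * 20.7640 * 133.7940 = 0.051395 m
L_final = 20.815395 m

dL = 0.051395 m


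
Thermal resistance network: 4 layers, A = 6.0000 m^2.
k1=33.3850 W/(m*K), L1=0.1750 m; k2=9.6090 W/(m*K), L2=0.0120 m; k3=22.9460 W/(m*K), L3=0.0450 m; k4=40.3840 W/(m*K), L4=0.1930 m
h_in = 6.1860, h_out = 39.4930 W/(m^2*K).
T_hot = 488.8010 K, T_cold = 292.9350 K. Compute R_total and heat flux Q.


R_conv_in = 1/(6.1860*6.0000) = 0.0269
R_1 = 0.1750/(33.3850*6.0000) = 0.0009
R_2 = 0.0120/(9.6090*6.0000) = 0.0002
R_3 = 0.0450/(22.9460*6.0000) = 0.0003
R_4 = 0.1930/(40.3840*6.0000) = 0.0008
R_conv_out = 1/(39.4930*6.0000) = 0.0042
R_total = 0.0334 K/W
Q = 195.8660 / 0.0334 = 5869.8975 W

R_total = 0.0334 K/W, Q = 5869.8975 W


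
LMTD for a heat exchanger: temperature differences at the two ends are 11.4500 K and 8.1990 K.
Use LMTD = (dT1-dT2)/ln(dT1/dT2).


dT1/dT2 = 1.3965
ln(dT1/dT2) = 0.3340
LMTD = 3.2510 / 0.3340 = 9.7342 K

9.7342 K


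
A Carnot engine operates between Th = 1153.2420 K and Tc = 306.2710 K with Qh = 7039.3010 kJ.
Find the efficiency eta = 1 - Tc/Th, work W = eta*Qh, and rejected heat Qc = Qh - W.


eta = 1 - 306.2710/1153.2420 = 0.7344
W = 0.7344 * 7039.3010 = 5169.8462 kJ
Qc = 7039.3010 - 5169.8462 = 1869.4548 kJ

eta = 73.4426%, W = 5169.8462 kJ, Qc = 1869.4548 kJ


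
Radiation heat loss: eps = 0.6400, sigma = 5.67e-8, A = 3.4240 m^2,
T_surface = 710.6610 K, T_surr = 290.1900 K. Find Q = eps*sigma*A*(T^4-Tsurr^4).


T^4 = 2.5506e+11
Tsurr^4 = 7.0914e+09
Q = 0.6400 * 5.67e-8 * 3.4240 * 2.4797e+11 = 30810.6836 W

30810.6836 W


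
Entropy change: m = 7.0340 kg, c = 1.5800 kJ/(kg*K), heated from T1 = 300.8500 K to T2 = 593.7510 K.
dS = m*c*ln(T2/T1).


T2/T1 = 1.9736
ln(T2/T1) = 0.6798
dS = 7.0340 * 1.5800 * 0.6798 = 7.5556 kJ/K

7.5556 kJ/K


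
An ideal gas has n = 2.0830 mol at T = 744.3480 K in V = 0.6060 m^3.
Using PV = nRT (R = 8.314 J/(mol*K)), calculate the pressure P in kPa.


P = nRT/V = 2.0830 * 8.314 * 744.3480 / 0.6060
= 12890.6648 / 0.6060 = 21271.7241 Pa = 21.2717 kPa

21.2717 kPa


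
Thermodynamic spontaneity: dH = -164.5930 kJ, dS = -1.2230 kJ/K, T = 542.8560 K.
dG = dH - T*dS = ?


T*dS = 542.8560 * -1.2230 = -663.9129 kJ
dG = -164.5930 + 663.9129 = 499.3199 kJ (non-spontaneous)

dG = 499.3199 kJ, non-spontaneous


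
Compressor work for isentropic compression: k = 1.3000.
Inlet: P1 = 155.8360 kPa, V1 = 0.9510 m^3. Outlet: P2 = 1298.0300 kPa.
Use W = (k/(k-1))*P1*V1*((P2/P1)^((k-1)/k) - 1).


(k-1)/k = 0.2308
(P2/P1)^exp = 1.6310
W = 4.3333 * 155.8360 * 0.9510 * (1.6310 - 1) = 405.2189 kJ

405.2189 kJ


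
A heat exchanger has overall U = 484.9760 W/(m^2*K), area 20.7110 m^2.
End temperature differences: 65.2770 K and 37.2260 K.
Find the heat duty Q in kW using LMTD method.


LMTD = 49.9455 K
Q = 484.9760 * 20.7110 * 49.9455 = 501669.3618 W = 501.6694 kW

501.6694 kW


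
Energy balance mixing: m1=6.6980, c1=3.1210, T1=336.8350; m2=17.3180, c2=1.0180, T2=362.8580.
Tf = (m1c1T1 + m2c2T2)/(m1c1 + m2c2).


num = 13438.4395
den = 38.5342
Tf = 348.7407 K

348.7407 K


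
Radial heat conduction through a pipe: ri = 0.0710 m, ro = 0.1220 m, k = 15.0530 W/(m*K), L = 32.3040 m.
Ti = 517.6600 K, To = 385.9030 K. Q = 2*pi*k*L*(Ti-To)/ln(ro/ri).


dT = 131.7570 K
ln(ro/ri) = 0.5413
Q = 2*pi*15.0530*32.3040*131.7570 / 0.5413 = 743638.5133 W

743638.5133 W


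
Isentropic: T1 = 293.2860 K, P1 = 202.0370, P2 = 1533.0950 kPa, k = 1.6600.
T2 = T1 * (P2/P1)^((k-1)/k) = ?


(k-1)/k = 0.3976
(P2/P1)^exp = 2.2384
T2 = 293.2860 * 2.2384 = 656.4865 K

656.4865 K


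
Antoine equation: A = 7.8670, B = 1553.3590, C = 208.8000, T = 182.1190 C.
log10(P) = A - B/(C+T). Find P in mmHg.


C+T = 390.9190
B/(C+T) = 3.9736
log10(P) = 7.8670 - 3.9736 = 3.8934
P = 10^3.8934 = 7823.3301 mmHg

7823.3301 mmHg


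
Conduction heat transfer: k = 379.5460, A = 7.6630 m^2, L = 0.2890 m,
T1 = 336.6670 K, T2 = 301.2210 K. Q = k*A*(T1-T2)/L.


dT = 35.4460 K
Q = 379.5460 * 7.6630 * 35.4460 / 0.2890 = 356724.2510 W

356724.2510 W


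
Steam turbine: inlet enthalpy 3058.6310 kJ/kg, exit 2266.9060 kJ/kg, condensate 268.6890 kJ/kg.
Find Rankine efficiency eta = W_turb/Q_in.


W = 791.7250 kJ/kg
Q_in = 2789.9420 kJ/kg
eta = 0.2838 = 28.3778%

eta = 28.3778%
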